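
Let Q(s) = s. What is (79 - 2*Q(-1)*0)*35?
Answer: 2765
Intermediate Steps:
(79 - 2*Q(-1)*0)*35 = (79 - 2*(-1)*0)*35 = (79 + 2*0)*35 = (79 + 0)*35 = 79*35 = 2765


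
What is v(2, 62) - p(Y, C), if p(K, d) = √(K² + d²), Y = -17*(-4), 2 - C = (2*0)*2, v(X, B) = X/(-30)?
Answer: -1/15 - 2*√1157 ≈ -68.096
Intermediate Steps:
v(X, B) = -X/30 (v(X, B) = X*(-1/30) = -X/30)
C = 2 (C = 2 - 2*0*2 = 2 - 0*2 = 2 - 1*0 = 2 + 0 = 2)
Y = 68
v(2, 62) - p(Y, C) = -1/30*2 - √(68² + 2²) = -1/15 - √(4624 + 4) = -1/15 - √4628 = -1/15 - 2*√1157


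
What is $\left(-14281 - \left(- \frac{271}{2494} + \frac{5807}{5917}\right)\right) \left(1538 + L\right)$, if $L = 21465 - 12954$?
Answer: $- \frac{2117902796701861}{14756998} \approx -1.4352 \cdot 10^{8}$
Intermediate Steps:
$L = 8511$
$\left(-14281 - \left(- \frac{271}{2494} + \frac{5807}{5917}\right)\right) \left(1538 + L\right) = \left(-14281 - \left(- \frac{271}{2494} + \frac{5807}{5917}\right)\right) \left(1538 + 8511\right) = \left(-14281 - \frac{12879151}{14756998}\right) 10049 = \left(- \frac{210757567589}{14756998}\right) 10049 = - \frac{2117902796701861}{14756998}$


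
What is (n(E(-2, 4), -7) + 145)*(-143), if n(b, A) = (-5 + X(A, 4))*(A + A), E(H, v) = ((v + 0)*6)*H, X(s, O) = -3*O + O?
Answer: -46761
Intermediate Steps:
X(s, O) = -2*O
E(H, v) = 6*H*v (E(H, v) = (v*6)*H = (6*v)*H = 6*H*v)
n(b, A) = -26*A (n(b, A) = (-5 - 2*4)*(A + A) = (-5 - 8)*(2*A) = -26*A)
(n(E(-2, 4), -7) + 145)*(-143) = (-26*(-7) + 145)*(-143) = (182 + 145)*(-143) = 327*(-143) = -46761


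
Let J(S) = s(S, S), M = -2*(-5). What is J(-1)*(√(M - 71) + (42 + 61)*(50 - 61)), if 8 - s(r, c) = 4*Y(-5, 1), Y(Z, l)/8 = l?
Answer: 27192 - 24*I*√61 ≈ 27192.0 - 187.45*I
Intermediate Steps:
Y(Z, l) = 8*l
s(r, c) = -24 (s(r, c) = 8 - 4*8*1 = 8 - 4*8 = 8 - 1*32 = 8 - 32 = -24)
M = 10
J(S) = -24
J(-1)*(√(M - 71) + (42 + 61)*(50 - 61)) = -24*(√(10 - 71) + (42 + 61)*(50 - 61)) = -24*(√(-61) + 103*(-11)) = -24*(I*√61 - 1133) = -24*(-1133 + I*√61) = 27192 - 24*I*√61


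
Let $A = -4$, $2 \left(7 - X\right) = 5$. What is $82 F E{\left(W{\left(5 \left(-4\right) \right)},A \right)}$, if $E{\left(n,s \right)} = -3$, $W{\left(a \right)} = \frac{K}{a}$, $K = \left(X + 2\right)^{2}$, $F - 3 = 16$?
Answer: $-4674$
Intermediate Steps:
$F = 19$ ($F = 3 + 16 = 19$)
$X = \frac{9}{2}$ ($X = 7 - \frac{5}{2} = \frac{9}{2} \approx 4.5$)
$K = \frac{169}{4}$ ($K = \left(\frac{9}{2} + 2\right)^{2} = \left(\frac{13}{2}\right)^{2} = \frac{169}{4} \approx 42.25$)
$W{\left(a \right)} = \frac{169}{4 a}$
$82 F E{\left(W{\left(5 \left(-4\right) \right)},A \right)} = 82 \cdot 19 \left(-3\right) = 1558 \left(-3\right) = -4674$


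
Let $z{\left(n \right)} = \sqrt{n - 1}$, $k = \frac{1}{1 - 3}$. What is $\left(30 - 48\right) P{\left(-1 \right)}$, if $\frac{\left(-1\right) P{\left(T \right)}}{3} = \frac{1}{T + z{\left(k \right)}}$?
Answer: $- \frac{108}{5} - \frac{54 i \sqrt{6}}{5} \approx -21.6 - 26.454 i$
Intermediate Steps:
$k = - \frac{1}{2}$ ($k = \frac{1}{-2} = - \frac{1}{2} \approx -0.5$)
$z{\left(n \right)} = \sqrt{-1 + n}$
$P{\left(T \right)} = - \frac{3}{T + \frac{i \sqrt{6}}{2}}$ ($P{\left(T \right)} = - \frac{3}{T + \sqrt{-1 - \frac{1}{2}}} = - \frac{3}{T + \sqrt{- \frac{3}{2}}} = - \frac{3}{T + \frac{i \sqrt{6}}{2}}$)
$\left(30 - 48\right) P{\left(-1 \right)} = \left(30 - 48\right) \left(- \frac{6}{2 \left(-1\right) + i \sqrt{6}}\right) = \left(30 - 48\right) \left(- \frac{6}{-2 + i \sqrt{6}}\right) = - 18 \left(- \frac{6}{-2 + i \sqrt{6}}\right) = \frac{108}{-2 + i \sqrt{6}}$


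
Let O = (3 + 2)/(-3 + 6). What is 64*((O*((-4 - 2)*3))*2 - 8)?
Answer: -4352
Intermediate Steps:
O = 5/3 ≈ 1.6667
64*((O*((-4 - 2)*3))*2 - 8) = 64*((5*((-4 - 2)*3)/3)*2 - 8) = 64*((5*(-6*3)/3)*2 - 8) = 64*(((5/3)*(-18))*2 - 8) = 64*(-30*2 - 8) = 64*(-60 - 8) = 64*(-68) = -4352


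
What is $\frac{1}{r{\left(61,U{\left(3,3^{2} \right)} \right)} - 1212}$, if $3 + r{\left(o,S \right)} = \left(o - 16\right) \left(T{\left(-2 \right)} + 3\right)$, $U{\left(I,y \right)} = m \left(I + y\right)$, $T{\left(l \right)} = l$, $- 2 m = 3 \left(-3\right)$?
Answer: $- \frac{1}{1170} \approx -0.0008547$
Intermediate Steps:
$m = \frac{9}{2}$ ($m = - \frac{3 \left(-3\right)}{2} = \left(- \frac{1}{2}\right) \left(-9\right) = \frac{9}{2} \approx 4.5$)
$U{\left(I,y \right)} = \frac{9 I}{2} + \frac{9 y}{2}$ ($U{\left(I,y \right)} = \frac{9 \left(I + y\right)}{2} = \frac{9 I}{2} + \frac{9 y}{2}$)
$r{\left(o,S \right)} = -19 + o$ ($r{\left(o,S \right)} = -3 + \left(o - 16\right) \left(-2 + 3\right) = -3 + \left(-16 + o\right) 1 = -3 + \left(-16 + o\right) = -19 + o$)
$\frac{1}{r{\left(61,U{\left(3,3^{2} \right)} \right)} - 1212} = \frac{1}{\left(-19 + 61\right) - 1212} = \frac{1}{42 - 1212} = \frac{1}{-1170} = - \frac{1}{1170}$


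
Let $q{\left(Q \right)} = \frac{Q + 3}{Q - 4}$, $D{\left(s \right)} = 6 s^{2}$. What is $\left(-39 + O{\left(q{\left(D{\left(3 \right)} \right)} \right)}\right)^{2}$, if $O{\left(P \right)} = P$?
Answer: $\frac{3583449}{2500} \approx 1433.4$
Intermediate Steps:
$q{\left(Q \right)} = \frac{3 + Q}{-4 + Q}$
$\left(-39 + O{\left(q{\left(D{\left(3 \right)} \right)} \right)}\right)^{2} = \left(-39 + \frac{3 + 6 \cdot 3^{2}}{-4 + 6 \cdot 3^{2}}\right)^{2} = \left(-39 + \frac{3 + 6 \cdot 9}{-4 + 6 \cdot 9}\right)^{2} = \left(-39 + \frac{3 + 54}{-4 + 54}\right)^{2} = \left(-39 + \frac{1}{50} \cdot 57\right)^{2} = \left(-39 + \frac{57}{50}\right)^{2} = \left(- \frac{1893}{50}\right)^{2} = \frac{3583449}{2500}$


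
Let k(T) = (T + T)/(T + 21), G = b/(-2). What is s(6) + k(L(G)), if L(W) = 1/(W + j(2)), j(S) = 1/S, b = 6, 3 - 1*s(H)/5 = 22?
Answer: -9789/103 ≈ -95.039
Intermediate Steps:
s(H) = -95 (s(H) = 15 - 5*22 = 15 - 110 = -95)
j(S) = 1/S
G = -3 (G = 6/(-2) = 6*(-1/2) = -3)
L(W) = 1/(1/2 + W) (L(W) = 1/(W + 1/2) = 1/(1/2 + W))
k(T) = 2*T/(21 + T) (k(T) = (2*T)/(21 + T) = 2*T/(21 + T))
s(6) + k(L(G)) = -95 + 2*(2/(1 + 2*(-3)))/(21 + 2/(1 + 2*(-3))) = -95 + 2*(2/(1 - 6))/(21 + 2/(1 - 6)) = -95 + 2*(2/(-5))/(21 + 2/(-5)) = -95 + 2*(2*(-1/5))/(21 + 2*(-1/5)) = -95 + 2*(-2/5)/(21 - 2/5) = -95 + 2*(-2/5)/(103/5) = -95 + 2*(-2/5)*(5/103) = -95 - 4/103 = -9789/103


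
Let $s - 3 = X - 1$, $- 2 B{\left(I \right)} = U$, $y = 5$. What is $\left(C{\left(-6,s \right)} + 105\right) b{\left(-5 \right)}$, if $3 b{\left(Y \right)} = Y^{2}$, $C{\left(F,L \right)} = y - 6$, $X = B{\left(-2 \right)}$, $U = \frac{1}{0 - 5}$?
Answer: $\frac{2600}{3} \approx 866.67$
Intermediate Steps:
$U = - \frac{1}{5}$ ($U = \frac{1}{-5} = - \frac{1}{5} \approx -0.2$)
$B{\left(I \right)} = \frac{1}{10}$ ($B{\left(I \right)} = \left(- \frac{1}{2}\right) \left(- \frac{1}{5}\right) = \frac{1}{10}$)
$X = \frac{1}{10} \approx 0.1$
$s = \frac{21}{10}$ ($s = 3 + \left(\frac{1}{10} - 1\right) = 3 - \frac{9}{10} = \frac{21}{10} \approx 2.1$)
$C{\left(F,L \right)} = -1$ ($C{\left(F,L \right)} = 5 - 6 = -1$)
$b{\left(Y \right)} = \frac{Y^{2}}{3}$
$\left(C{\left(-6,s \right)} + 105\right) b{\left(-5 \right)} = \left(-1 + 105\right) \frac{\left(-5\right)^{2}}{3} = 104 \cdot \frac{1}{3} \cdot 25 = 104 \cdot \frac{25}{3} = \frac{2600}{3}$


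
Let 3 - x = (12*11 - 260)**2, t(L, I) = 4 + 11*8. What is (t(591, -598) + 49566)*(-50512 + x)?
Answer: -3321772594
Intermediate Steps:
t(L, I) = 92 (t(L, I) = 4 + 88 = 92)
x = -16381 (x = 3 - (12*11 - 260)**2 = 3 - (132 - 260)**2 = 3 - 1*(-128)**2 = 3 - 1*16384 = 3 - 16384 = -16381)
(t(591, -598) + 49566)*(-50512 + x) = (92 + 49566)*(-50512 - 16381) = 49658*(-66893) = -3321772594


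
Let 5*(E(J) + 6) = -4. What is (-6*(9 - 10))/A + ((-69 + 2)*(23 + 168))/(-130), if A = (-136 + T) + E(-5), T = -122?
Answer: 2117416/21515 ≈ 98.416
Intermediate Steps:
E(J) = -34/5 (E(J) = -6 + (1/5)*(-4) = -6 - 4/5 = -34/5)
A = -1324/5 (A = (-136 - 122) - 34/5 = -258 - 34/5 = -1324/5 ≈ -264.80)
(-6*(9 - 10))/A + ((-69 + 2)*(23 + 168))/(-130) = (-6*(9 - 10))/(-1324/5) + ((-69 + 2)*(23 + 168))/(-130) = -6*(-1)*(-5/1324) - 67*191*(-1/130) = 6*(-5/1324) - 12797*(-1/130) = -15/662 + 12797/130 = 2117416/21515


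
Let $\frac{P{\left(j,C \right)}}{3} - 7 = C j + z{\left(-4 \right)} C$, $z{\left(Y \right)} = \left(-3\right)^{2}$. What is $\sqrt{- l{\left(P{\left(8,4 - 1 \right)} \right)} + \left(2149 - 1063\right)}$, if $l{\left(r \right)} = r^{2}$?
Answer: $i \sqrt{29190} \approx 170.85 i$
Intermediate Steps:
$z{\left(Y \right)} = 9$
$P{\left(j,C \right)} = 21 + 27 C + 3 C j$ ($P{\left(j,C \right)} = 21 + 3 \left(C j + 9 C\right) = 21 + 3 \left(9 C + C j\right) = 21 + \left(27 C + 3 C j\right) = 21 + 27 C + 3 C j$)
$\sqrt{- l{\left(P{\left(8,4 - 1 \right)} \right)} + \left(2149 - 1063\right)} = \sqrt{- \left(21 + 27 \left(4 - 1\right) + 3 \left(4 - 1\right) 8\right)^{2} + \left(2149 - 1063\right)} = \sqrt{- \left(21 + 27 \cdot 3 + 3 \cdot 3 \cdot 8\right)^{2} + 1086} = \sqrt{- \left(21 + 81 + 72\right)^{2} + 1086} = \sqrt{- 174^{2} + 1086} = \sqrt{\left(-1\right) 30276 + 1086} = \sqrt{-30276 + 1086} = \sqrt{-29190} = i \sqrt{29190}$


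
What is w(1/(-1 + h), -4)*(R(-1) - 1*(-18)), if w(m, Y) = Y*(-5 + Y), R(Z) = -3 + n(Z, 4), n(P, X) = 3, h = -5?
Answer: 648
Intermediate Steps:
R(Z) = 0 (R(Z) = -3 + 3 = 0)
w(1/(-1 + h), -4)*(R(-1) - 1*(-18)) = (-4*(-5 - 4))*(0 - 1*(-18)) = (-4*(-9))*(0 + 18) = 36*18 = 648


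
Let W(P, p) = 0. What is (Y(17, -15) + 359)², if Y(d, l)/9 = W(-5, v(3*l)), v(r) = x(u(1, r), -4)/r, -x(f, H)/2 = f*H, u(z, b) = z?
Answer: 128881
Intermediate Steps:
x(f, H) = -2*H*f (x(f, H) = -2*f*H = -2*H*f)
v(r) = 8/r (v(r) = (-2*(-4)*1)/r = 8/r)
Y(d, l) = 0 (Y(d, l) = 9*0 = 0)
(Y(17, -15) + 359)² = (0 + 359)² = 359² = 128881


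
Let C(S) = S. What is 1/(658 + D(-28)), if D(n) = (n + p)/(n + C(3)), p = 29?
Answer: 25/16449 ≈ 0.0015198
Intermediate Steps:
D(n) = (29 + n)/(3 + n) (D(n) = (n + 29)/(n + 3) = (29 + n)/(3 + n))
1/(658 + D(-28)) = 1/(658 + (29 - 28)/(3 - 28)) = 1/(658 + 1/(-25)) = 1/(658 - 1/25*1) = 1/(658 - 1/25) = 1/(16449/25) = 25/16449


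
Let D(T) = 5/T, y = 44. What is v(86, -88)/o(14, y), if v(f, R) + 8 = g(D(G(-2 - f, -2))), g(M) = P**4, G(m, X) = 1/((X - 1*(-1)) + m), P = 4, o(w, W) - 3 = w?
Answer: 248/17 ≈ 14.588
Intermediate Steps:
o(w, W) = 3 + w
G(m, X) = 1/(1 + X + m) (G(m, X) = 1/((X + 1) + m) = 1/((1 + X) + m) = 1/(1 + X + m))
g(M) = 256 (g(M) = 4**4 = 256)
v(f, R) = 248 (v(f, R) = -8 + 256 = 248)
v(86, -88)/o(14, y) = 248/(3 + 14) = 248/17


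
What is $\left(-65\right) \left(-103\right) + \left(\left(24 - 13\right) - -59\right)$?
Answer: $6765$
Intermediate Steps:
$\left(-65\right) \left(-103\right) + \left(\left(24 - 13\right) - -59\right) = 6695 + \left(11 + 59\right) = 6695 + 70 = 6765$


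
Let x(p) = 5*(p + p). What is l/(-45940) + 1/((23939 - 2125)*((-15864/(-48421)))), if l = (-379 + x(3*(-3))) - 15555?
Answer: 1386861642961/3974468044560 ≈ 0.34894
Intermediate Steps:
x(p) = 10*p (x(p) = 5*(2*p) = 10*p)
l = -16024 (l = (-379 + 10*(3*(-3))) - 15555 = (-379 + 10*(-9)) - 15555 = (-379 - 90) - 15555 = -469 - 15555 = -16024)
l/(-45940) + 1/((23939 - 2125)*((-15864/(-48421)))) = -16024/(-45940) + 1/((23939 - 2125)*((-15864/(-48421)))) = -16024*(-1/45940) + 1/(21814*((-15864*(-1/48421)))) = 4006/11485 + 1/(21814*(15864/48421)) = 4006/11485 + (1/21814)*(48421/15864) = 4006/11485 + 48421/346057296 = 1386861642961/3974468044560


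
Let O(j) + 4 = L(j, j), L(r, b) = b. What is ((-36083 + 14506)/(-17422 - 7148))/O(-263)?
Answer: -21577/6560190 ≈ -0.0032891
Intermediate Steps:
O(j) = -4 + j
((-36083 + 14506)/(-17422 - 7148))/O(-263) = ((-36083 + 14506)/(-17422 - 7148))/(-4 - 263) = -21577/(-24570)/(-267) = -21577*(-1/24570)*(-1/267) = (21577/24570)*(-1/267) = -21577/6560190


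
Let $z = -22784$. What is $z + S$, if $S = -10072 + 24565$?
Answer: $-8291$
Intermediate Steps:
$S = 14493$
$z + S = -22784 + 14493 = -8291$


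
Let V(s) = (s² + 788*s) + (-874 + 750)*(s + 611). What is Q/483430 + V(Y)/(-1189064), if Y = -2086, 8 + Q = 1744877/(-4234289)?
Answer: -739612762192069957/304249124843653910 ≈ -2.4309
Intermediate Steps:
Q = -35619189/4234289 (Q = -8 + 1744877/(-4234289) = -8 + 1744877*(-1/4234289) = -8 - 1744877/4234289 = -35619189/4234289 ≈ -8.4121)
V(s) = -75764 + s² + 664*s (V(s) = (s² + 788*s) - 124*(611 + s) = (s² + 788*s) + (-75764 - 124*s) = -75764 + s² + 664*s)
Q/483430 + V(Y)/(-1189064) = -35619189/4234289/483430 + (-75764 + (-2086)² + 664*(-2086))/(-1189064) = -35619189/4234289*1/483430 + (-75764 + 4351396 - 1385104)*(-1/1189064) = -35619189/2046982331270 + 2890528*(-1/1189064) = -35619189/2046982331270 - 361316/148633 = -739612762192069957/304249124843653910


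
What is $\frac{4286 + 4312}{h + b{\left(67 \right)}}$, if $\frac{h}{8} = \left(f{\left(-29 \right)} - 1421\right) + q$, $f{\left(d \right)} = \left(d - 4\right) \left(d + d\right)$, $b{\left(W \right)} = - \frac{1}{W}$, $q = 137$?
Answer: $\frac{576066}{337679} \approx 1.706$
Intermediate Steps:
$f{\left(d \right)} = 2 d \left(-4 + d\right)$ ($f{\left(d \right)} = \left(-4 + d\right) 2 d = 2 d \left(-4 + d\right)$)
$h = 5040$ ($h = 8 \left(\left(2 \left(-29\right) \left(-4 - 29\right) - 1421\right) + 137\right) = 8 \left(\left(2 \left(-29\right) \left(-33\right) - 1421\right) + 137\right) = 8 \left(\left(1914 - 1421\right) + 137\right) = 8 \left(493 + 137\right) = 8 \cdot 630 = 5040$)
$\frac{4286 + 4312}{h + b{\left(67 \right)}} = \frac{4286 + 4312}{5040 - \frac{1}{67}} = \frac{8598}{5040 - \frac{1}{67}} = \frac{8598}{\frac{337679}{67}} = 8598 \cdot \frac{67}{337679} = \frac{576066}{337679}$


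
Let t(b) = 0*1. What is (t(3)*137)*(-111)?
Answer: 0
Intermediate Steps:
t(b) = 0
(t(3)*137)*(-111) = (0*137)*(-111) = 0*(-111) = 0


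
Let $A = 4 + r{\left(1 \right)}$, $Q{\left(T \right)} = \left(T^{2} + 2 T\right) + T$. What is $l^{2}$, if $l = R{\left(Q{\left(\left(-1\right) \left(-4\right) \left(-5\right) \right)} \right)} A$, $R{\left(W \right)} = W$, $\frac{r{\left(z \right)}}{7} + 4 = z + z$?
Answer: $11560000$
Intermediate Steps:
$Q{\left(T \right)} = T^{2} + 3 T$
$r{\left(z \right)} = -28 + 14 z$ ($r{\left(z \right)} = -28 + 7 \left(z + z\right) = -28 + 7 \cdot 2 z = -28 + 14 z$)
$A = -10$ ($A = 4 + \left(-28 + 14 \cdot 1\right) = 4 + \left(-28 + 14\right) = 4 - 14 = -10$)
$l = -3400$ ($l = \left(-1\right) \left(-4\right) \left(-5\right) \left(3 + \left(-1\right) \left(-4\right) \left(-5\right)\right) \left(-10\right) = 4 \left(-5\right) \left(3 + 4 \left(-5\right)\right) \left(-10\right) = - 20 \left(3 - 20\right) \left(-10\right) = \left(-20\right) \left(-17\right) \left(-10\right) = 340 \left(-10\right) = -3400$)
$l^{2} = \left(-3400\right)^{2} = 11560000$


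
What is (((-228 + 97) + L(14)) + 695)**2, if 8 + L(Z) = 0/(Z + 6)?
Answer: 309136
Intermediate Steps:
L(Z) = -8 (L(Z) = -8 + 0/(Z + 6) = -8 + 0/(6 + Z) = -8 + 0 = -8)
(((-228 + 97) + L(14)) + 695)**2 = (((-228 + 97) - 8) + 695)**2 = ((-131 - 8) + 695)**2 = (-139 + 695)**2 = 556**2 = 309136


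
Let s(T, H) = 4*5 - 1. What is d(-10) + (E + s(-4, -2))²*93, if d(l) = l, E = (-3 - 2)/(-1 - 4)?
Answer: 37190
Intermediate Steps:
E = 1 (E = -5/(-5) = -5*(-⅕) = 1)
s(T, H) = 19 (s(T, H) = 20 - 1 = 19)
d(-10) + (E + s(-4, -2))²*93 = -10 + (1 + 19)²*93 = -10 + 20²*93 = -10 + 400*93 = -10 + 37200 = 37190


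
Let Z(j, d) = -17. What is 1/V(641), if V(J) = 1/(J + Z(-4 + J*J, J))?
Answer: 624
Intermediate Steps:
V(J) = 1/(-17 + J) (V(J) = 1/(J - 17) = 1/(-17 + J))
1/V(641) = 1/(1/(-17 + 641)) = 1/(1/624) = 624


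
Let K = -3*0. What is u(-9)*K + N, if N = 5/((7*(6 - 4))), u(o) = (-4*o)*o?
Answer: 5/14 ≈ 0.35714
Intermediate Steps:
K = 0
u(o) = -4*o²
N = 5/14 (N = 5/((7*2)) = 5/14 ≈ 0.35714)
u(-9)*K + N = -4*(-9)²*0 + 5/14 = -4*81*0 + 5/14 = -324*0 + 5/14 = 0 + 5/14 = 5/14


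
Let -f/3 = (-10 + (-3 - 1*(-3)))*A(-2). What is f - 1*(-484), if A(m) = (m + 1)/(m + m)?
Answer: 983/2 ≈ 491.50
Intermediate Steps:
A(m) = (1 + m)/(2*m) (A(m) = (1 + m)/((2*m)) = (1 + m)*(1/(2*m)) = (1 + m)/(2*m))
f = 15/2 (f = -3*(-10 + (-3 - 1*(-3)))*(½)*(1 - 2)/(-2) = -3*(-10 + (-3 + 3))*(½)*(-½)*(-1) = -3*(-10 + 0)/4 = -(-30)/4 = -3*(-5/2) = 15/2 ≈ 7.5000)
f - 1*(-484) = 15/2 - 1*(-484) = 15/2 + 484 = 983/2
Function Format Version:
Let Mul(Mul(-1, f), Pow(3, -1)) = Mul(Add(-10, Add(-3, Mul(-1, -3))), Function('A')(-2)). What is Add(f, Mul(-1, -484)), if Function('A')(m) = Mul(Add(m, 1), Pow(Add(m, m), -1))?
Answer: Rational(983, 2) ≈ 491.50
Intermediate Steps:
Function('A')(m) = Mul(Rational(1, 2), Pow(m, -1), Add(1, m)) (Function('A')(m) = Mul(Add(1, m), Pow(Mul(2, m), -1)) = Mul(Add(1, m), Mul(Rational(1, 2), Pow(m, -1))) = Mul(Rational(1, 2), Pow(m, -1), Add(1, m)))
f = Rational(15, 2) (f = Mul(-3, Mul(Add(-10, Add(-3, Mul(-1, -3))), Mul(Rational(1, 2), Pow(-2, -1), Add(1, -2)))) = Mul(-3, Mul(Add(-10, Add(-3, 3)), Mul(Rational(1, 2), Rational(-1, 2), -1))) = Mul(-3, Mul(Add(-10, 0), Rational(1, 4))) = Mul(-3, Mul(-10, Rational(1, 4))) = Mul(-3, Rational(-5, 2)) = Rational(15, 2) ≈ 7.5000)
Add(f, Mul(-1, -484)) = Add(Rational(15, 2), Mul(-1, -484)) = Add(Rational(15, 2), 484) = Rational(983, 2)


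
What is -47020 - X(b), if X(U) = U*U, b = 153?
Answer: -70429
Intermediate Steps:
X(U) = U**2
-47020 - X(b) = -47020 - 1*153**2 = -47020 - 1*23409 = -47020 - 23409 = -70429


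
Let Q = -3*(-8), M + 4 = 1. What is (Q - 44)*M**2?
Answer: -180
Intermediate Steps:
M = -3 (M = -4 + 1 = -3)
Q = 24
(Q - 44)*M**2 = (24 - 44)*(-3)**2 = -20*9 = -180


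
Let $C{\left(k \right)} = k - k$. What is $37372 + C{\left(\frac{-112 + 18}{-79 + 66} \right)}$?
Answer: $37372$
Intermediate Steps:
$C{\left(k \right)} = 0$
$37372 + C{\left(\frac{-112 + 18}{-79 + 66} \right)} = 37372 + 0 = 37372$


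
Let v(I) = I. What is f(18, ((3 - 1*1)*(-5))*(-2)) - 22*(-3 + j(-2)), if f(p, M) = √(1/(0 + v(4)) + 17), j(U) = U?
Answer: 110 + √69/2 ≈ 114.15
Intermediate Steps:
f(p, M) = √69/2 (f(p, M) = √(1/(0 + 4) + 17) = √(1/4 + 17) = √(¼ + 17) = √(69/4) = √69/2)
f(18, ((3 - 1*1)*(-5))*(-2)) - 22*(-3 + j(-2)) = √69/2 - 22*(-3 - 2) = √69/2 - 22*(-5) = √69/2 + 110 = 110 + √69/2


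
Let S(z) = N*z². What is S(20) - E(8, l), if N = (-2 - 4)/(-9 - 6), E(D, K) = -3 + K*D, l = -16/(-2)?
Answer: 99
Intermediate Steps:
l = 8 (l = -16*(-½) = 8)
E(D, K) = -3 + D*K
N = ⅖ (N = -6/(-15) = -6*(-1/15) = ⅖ ≈ 0.40000)
S(z) = 2*z²/5
S(20) - E(8, l) = (⅖)*20² - (-3 + 8*8) = (⅖)*400 - (-3 + 64) = 160 - 1*61 = 160 - 61 = 99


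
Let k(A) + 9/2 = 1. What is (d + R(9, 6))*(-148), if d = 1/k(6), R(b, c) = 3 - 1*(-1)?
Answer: -3848/7 ≈ -549.71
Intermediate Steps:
R(b, c) = 4 (R(b, c) = 3 + 1 = 4)
k(A) = -7/2 (k(A) = -9/2 + 1 = -7/2)
d = -2/7 (d = 1/(-7/2) = -2/7 ≈ -0.28571)
(d + R(9, 6))*(-148) = (-2/7 + 4)*(-148) = (26/7)*(-148) = -3848/7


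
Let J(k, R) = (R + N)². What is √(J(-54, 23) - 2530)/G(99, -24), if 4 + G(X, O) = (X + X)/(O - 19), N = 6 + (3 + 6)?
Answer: -43*I*√1086/370 ≈ -3.8298*I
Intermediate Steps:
N = 15 (N = 6 + 9 = 15)
J(k, R) = (15 + R)² (J(k, R) = (R + 15)² = (15 + R)²)
G(X, O) = -4 + 2*X/(-19 + O) (G(X, O) = -4 + (X + X)/(O - 19) = -4 + (2*X)/(-19 + O) = -4 + 2*X/(-19 + O))
√(J(-54, 23) - 2530)/G(99, -24) = √((15 + 23)² - 2530)/((2*(38 + 99 - 2*(-24))/(-19 - 24))) = √(38² - 2530)/((2*(38 + 99 + 48)/(-43))) = √(1444 - 2530)/((2*(-1/43)*185)) = √(-1086)/(-370/43) = (I*√1086)*(-43/370) = -43*I*√1086/370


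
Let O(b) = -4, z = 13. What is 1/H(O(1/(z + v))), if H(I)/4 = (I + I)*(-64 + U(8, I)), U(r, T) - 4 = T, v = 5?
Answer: 1/2048 ≈ 0.00048828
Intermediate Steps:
U(r, T) = 4 + T
H(I) = 8*I*(-60 + I) (H(I) = 4*((I + I)*(-64 + (4 + I))) = 4*((2*I)*(-60 + I)) = 4*(2*I*(-60 + I)) = 8*I*(-60 + I))
1/H(O(1/(z + v))) = 1/(8*(-4)*(-60 - 4)) = 1/(8*(-4)*(-64)) = 1/2048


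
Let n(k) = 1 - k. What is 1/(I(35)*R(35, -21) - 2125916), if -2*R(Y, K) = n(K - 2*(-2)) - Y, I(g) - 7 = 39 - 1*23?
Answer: -2/4251441 ≈ -4.7043e-7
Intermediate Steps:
I(g) = 23 (I(g) = 7 + (39 - 1*23) = 7 + (39 - 23) = 7 + 16 = 23)
R(Y, K) = 3/2 + K/2 + Y/2 (R(Y, K) = -((1 - (K - 2*(-2))) - Y)/2 = -((1 - (K + 4)) - Y)/2 = -((1 - (4 + K)) - Y)/2 = -((1 + (-4 - K)) - Y)/2 = -((-3 - K) - Y)/2 = -(-3 - K - Y)/2 = 3/2 + K/2 + Y/2)
1/(I(35)*R(35, -21) - 2125916) = 1/(23*(3/2 + (½)*(-21) + (½)*35) - 2125916) = 1/(23*(3/2 - 21/2 + 35/2) - 2125916) = 1/(23*(17/2) - 2125916) = 1/(391/2 - 2125916) = 1/(-4251441/2) = -2/4251441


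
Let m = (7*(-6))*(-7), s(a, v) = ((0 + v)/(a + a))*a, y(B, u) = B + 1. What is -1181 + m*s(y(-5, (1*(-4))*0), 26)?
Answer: 2641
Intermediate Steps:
y(B, u) = 1 + B
s(a, v) = v/2 (s(a, v) = (v/((2*a)))*a = (v*(1/(2*a)))*a = (v/(2*a))*a = v/2)
m = 294 (m = -42*(-7) = 294)
-1181 + m*s(y(-5, (1*(-4))*0), 26) = -1181 + 294*((½)*26) = -1181 + 294*13 = -1181 + 3822 = 2641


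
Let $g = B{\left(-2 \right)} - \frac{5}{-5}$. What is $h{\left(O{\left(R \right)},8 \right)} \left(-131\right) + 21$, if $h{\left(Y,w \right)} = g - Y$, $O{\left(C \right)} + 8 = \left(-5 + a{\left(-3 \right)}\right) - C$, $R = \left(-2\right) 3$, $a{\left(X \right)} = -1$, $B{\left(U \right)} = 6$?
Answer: $-1944$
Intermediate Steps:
$R = -6$
$O{\left(C \right)} = -14 - C$ ($O{\left(C \right)} = -8 - \left(6 + C\right) = -14 - C$)
$g = 7$ ($g = 6 - \frac{5}{-5} = 6 - -1 = 6 + 1 = 7$)
$h{\left(Y,w \right)} = 7 - Y$
$h{\left(O{\left(R \right)},8 \right)} \left(-131\right) + 21 = \left(7 - \left(-14 - -6\right)\right) \left(-131\right) + 21 = \left(7 - \left(-14 + 6\right)\right) \left(-131\right) + 21 = \left(7 - -8\right) \left(-131\right) + 21 = \left(7 + 8\right) \left(-131\right) + 21 = 15 \left(-131\right) + 21 = -1965 + 21 = -1944$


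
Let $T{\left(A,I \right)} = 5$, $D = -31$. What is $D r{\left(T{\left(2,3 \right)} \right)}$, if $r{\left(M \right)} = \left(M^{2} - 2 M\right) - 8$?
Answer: $-217$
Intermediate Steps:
$r{\left(M \right)} = -8 + M^{2} - 2 M$
$D r{\left(T{\left(2,3 \right)} \right)} = - 31 \left(-8 + 5^{2} - 10\right) = - 31 \left(-8 + 25 - 10\right) = \left(-31\right) 7 = -217$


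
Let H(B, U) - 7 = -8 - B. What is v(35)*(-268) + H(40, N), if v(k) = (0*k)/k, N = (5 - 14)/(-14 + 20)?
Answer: -41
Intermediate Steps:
N = -3/2 (N = -9/6 = -9*⅙ = -3/2 ≈ -1.5000)
H(B, U) = -1 - B (H(B, U) = 7 + (-8 - B) = -1 - B)
v(k) = 0 (v(k) = 0/k = 0)
v(35)*(-268) + H(40, N) = 0*(-268) + (-1 - 1*40) = 0 + (-1 - 40) = 0 - 41 = -41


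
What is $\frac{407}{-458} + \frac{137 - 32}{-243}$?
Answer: $- \frac{48997}{37098} \approx -1.3207$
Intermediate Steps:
$\frac{407}{-458} + \frac{137 - 32}{-243} = 407 \left(- \frac{1}{458}\right) + \left(137 - 32\right) \left(- \frac{1}{243}\right) = - \frac{407}{458} + 105 \left(- \frac{1}{243}\right) = - \frac{407}{458} - \frac{35}{81} = - \frac{48997}{37098}$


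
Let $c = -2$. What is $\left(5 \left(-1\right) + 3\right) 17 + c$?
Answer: $-36$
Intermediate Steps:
$\left(5 \left(-1\right) + 3\right) 17 + c = \left(5 \left(-1\right) + 3\right) 17 - 2 = \left(-5 + 3\right) 17 - 2 = \left(-2\right) 17 - 2 = -34 - 2 = -36$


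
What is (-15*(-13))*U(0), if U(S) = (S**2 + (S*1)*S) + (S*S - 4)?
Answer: -780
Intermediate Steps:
U(S) = -4 + 3*S**2 (U(S) = (S**2 + S*S) + (S**2 - 4) = (S**2 + S**2) + (-4 + S**2) = 2*S**2 + (-4 + S**2) = -4 + 3*S**2)
(-15*(-13))*U(0) = (-15*(-13))*(-4 + 3*0**2) = 195*(-4 + 3*0) = 195*(-4 + 0) = 195*(-4) = -780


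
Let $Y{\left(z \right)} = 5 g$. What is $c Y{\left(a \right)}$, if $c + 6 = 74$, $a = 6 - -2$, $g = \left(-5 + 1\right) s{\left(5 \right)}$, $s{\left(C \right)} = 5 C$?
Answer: $-34000$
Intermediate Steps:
$g = -100$ ($g = \left(-5 + 1\right) 5 \cdot 5 = \left(-4\right) 25 = -100$)
$a = 8$ ($a = 6 + 2 = 8$)
$Y{\left(z \right)} = -500$ ($Y{\left(z \right)} = 5 \left(-100\right) = -500$)
$c = 68$ ($c = -6 + 74 = 68$)
$c Y{\left(a \right)} = 68 \left(-500\right) = -34000$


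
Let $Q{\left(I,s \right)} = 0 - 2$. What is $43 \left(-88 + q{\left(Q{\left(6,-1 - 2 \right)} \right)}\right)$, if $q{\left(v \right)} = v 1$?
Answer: $-3870$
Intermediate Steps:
$Q{\left(I,s \right)} = -2$
$q{\left(v \right)} = v$
$43 \left(-88 + q{\left(Q{\left(6,-1 - 2 \right)} \right)}\right) = 43 \left(-88 - 2\right) = 43 \left(-90\right) = -3870$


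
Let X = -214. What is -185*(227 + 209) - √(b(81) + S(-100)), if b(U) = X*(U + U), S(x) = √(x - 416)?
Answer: -80660 - √(-34668 + 2*I*√129) ≈ -80660.0 - 186.19*I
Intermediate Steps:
S(x) = √(-416 + x)
b(U) = -428*U (b(U) = -214*(U + U) = -428*U)
-185*(227 + 209) - √(b(81) + S(-100)) = -185*(227 + 209) - √(-428*81 + √(-416 - 100)) = -185*436 - √(-34668 + √(-516)) = -80660 - √(-34668 + 2*I*√129)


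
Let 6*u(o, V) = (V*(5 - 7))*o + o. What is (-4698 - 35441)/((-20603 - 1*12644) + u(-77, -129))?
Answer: 240834/219425 ≈ 1.0976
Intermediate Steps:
u(o, V) = o/6 - V*o/3 (u(o, V) = ((V*(5 - 7))*o + o)/6 = ((V*(-2))*o + o)/6 = ((-2*V)*o + o)/6 = (-2*V*o + o)/6 = (o - 2*V*o)/6 = o/6 - V*o/3)
(-4698 - 35441)/((-20603 - 1*12644) + u(-77, -129)) = (-4698 - 35441)/((-20603 - 1*12644) + (1/6)*(-77)*(1 - 2*(-129))) = -40139/((-20603 - 12644) + (1/6)*(-77)*(1 + 258)) = -40139/(-33247 + (1/6)*(-77)*259) = -40139/(-33247 - 19943/6) = -40139/(-219425/6) = -40139*(-6/219425) = 240834/219425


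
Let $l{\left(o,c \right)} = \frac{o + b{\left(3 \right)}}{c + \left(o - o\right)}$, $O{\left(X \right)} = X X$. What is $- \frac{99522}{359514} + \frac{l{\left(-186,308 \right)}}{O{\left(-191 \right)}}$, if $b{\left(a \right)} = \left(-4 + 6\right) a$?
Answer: $- \frac{15532064358}{56104896001} \approx -0.27684$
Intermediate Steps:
$O{\left(X \right)} = X^{2}$
$b{\left(a \right)} = 2 a$
$l{\left(o,c \right)} = \frac{6 + o}{c}$ ($l{\left(o,c \right)} = \frac{o + 2 \cdot 3}{c + \left(o - o\right)} = \frac{o + 6}{c + 0} = \frac{6 + o}{c}$)
$- \frac{99522}{359514} + \frac{l{\left(-186,308 \right)}}{O{\left(-191 \right)}} = - \frac{99522}{359514} + \frac{\frac{1}{308} \left(6 - 186\right)}{\left(-191\right)^{2}} = \left(-99522\right) \frac{1}{359514} + \frac{\frac{1}{308} \left(-180\right)}{36481} = - \frac{5529}{19973} - \frac{45}{2809037} = - \frac{15532064358}{56104896001}$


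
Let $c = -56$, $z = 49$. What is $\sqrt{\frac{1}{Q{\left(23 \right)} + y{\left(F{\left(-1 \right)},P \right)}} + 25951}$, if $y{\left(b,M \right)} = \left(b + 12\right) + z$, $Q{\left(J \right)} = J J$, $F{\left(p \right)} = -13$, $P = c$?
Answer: $\frac{4 \sqrt{539990066}}{577} \approx 161.09$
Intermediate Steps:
$P = -56$
$Q{\left(J \right)} = J^{2}$
$y{\left(b,M \right)} = 61 + b$ ($y{\left(b,M \right)} = \left(b + 12\right) + 49 = \left(12 + b\right) + 49 = 61 + b$)
$\sqrt{\frac{1}{Q{\left(23 \right)} + y{\left(F{\left(-1 \right)},P \right)}} + 25951} = \sqrt{\frac{1}{23^{2} + \left(61 - 13\right)} + 25951} = \sqrt{\frac{1}{529 + 48} + 25951} = \sqrt{\frac{1}{577} + 25951} = \sqrt{\frac{14973728}{577}} = \frac{4 \sqrt{539990066}}{577}$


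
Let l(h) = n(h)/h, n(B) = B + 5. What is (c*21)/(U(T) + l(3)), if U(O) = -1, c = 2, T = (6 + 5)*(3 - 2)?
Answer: 126/5 ≈ 25.200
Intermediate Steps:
n(B) = 5 + B
T = 11 (T = 11*1 = 11)
l(h) = (5 + h)/h
(c*21)/(U(T) + l(3)) = (2*21)/(-1 + (5 + 3)/3) = 42/(-1 + (1/3)*8) = 42/(-1 + 8/3) = 42/(5/3) = 42*(3/5) = 126/5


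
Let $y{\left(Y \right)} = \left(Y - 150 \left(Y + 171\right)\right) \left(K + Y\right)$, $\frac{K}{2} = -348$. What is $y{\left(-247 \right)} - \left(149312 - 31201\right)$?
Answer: $-10635390$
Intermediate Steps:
$K = -696$ ($K = 2 \left(-348\right) = -696$)
$y{\left(Y \right)} = \left(-25650 - 149 Y\right) \left(-696 + Y\right)$ ($y{\left(Y \right)} = \left(Y - 150 \left(Y + 171\right)\right) \left(-696 + Y\right) = \left(Y - 150 \left(171 + Y\right)\right) \left(-696 + Y\right) = \left(Y - \left(25650 + 150 Y\right)\right) \left(-696 + Y\right) = \left(-25650 - 149 Y\right) \left(-696 + Y\right)$)
$y{\left(-247 \right)} - \left(149312 - 31201\right) = \left(17852400 - 149 \left(-247\right)^{2} + 78054 \left(-247\right)\right) - \left(149312 - 31201\right) = \left(17852400 - 9090341 - 19279338\right) - \left(149312 - 31201\right) = \left(17852400 - 9090341 - 19279338\right) - 118111 = -10517279 - 118111 = -10635390$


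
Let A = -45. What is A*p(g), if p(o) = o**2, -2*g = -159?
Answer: -1137645/4 ≈ -2.8441e+5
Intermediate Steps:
g = 159/2 (g = -1/2*(-159) = 159/2 ≈ 79.500)
A*p(g) = -45*(159/2)**2 = -45*25281/4 = -1137645/4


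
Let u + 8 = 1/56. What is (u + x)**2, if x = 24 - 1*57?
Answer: 5267025/3136 ≈ 1679.5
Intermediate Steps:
x = -33 (x = 24 - 57 = -33)
u = -447/56 (u = -8 + 1/56 = -447/56 ≈ -7.9821)
(u + x)**2 = (-447/56 - 33)**2 = (-2295/56)**2 = 5267025/3136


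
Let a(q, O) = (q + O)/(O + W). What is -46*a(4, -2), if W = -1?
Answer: 92/3 ≈ 30.667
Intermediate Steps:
a(q, O) = (O + q)/(-1 + O) (a(q, O) = (q + O)/(O - 1) = (O + q)/(-1 + O))
-46*a(4, -2) = -46*(-2 + 4)/(-1 - 2) = -46*2/(-3) = -(-46)*2/3 = -46*(-⅔) = 92/3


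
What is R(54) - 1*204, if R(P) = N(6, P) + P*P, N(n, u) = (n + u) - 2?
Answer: 2770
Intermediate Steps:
N(n, u) = -2 + n + u
R(P) = 4 + P + P² (R(P) = (-2 + 6 + P) + P*P = (4 + P) + P² = 4 + P + P²)
R(54) - 1*204 = (4 + 54 + 54²) - 1*204 = (4 + 54 + 2916) - 204 = 2974 - 204 = 2770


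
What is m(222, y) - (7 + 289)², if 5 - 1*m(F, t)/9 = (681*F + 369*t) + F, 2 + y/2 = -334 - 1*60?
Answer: 1180025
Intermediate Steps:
y = -792 (y = -4 + 2*(-334 - 1*60) = -4 + 2*(-334 - 60) = -4 + 2*(-394) = -4 - 788 = -792)
m(F, t) = 45 - 6138*F - 3321*t (m(F, t) = 45 - 9*((681*F + 369*t) + F) = 45 - 9*((369*t + 681*F) + F) = 45 - 9*(369*t + 682*F) = 45 + (-6138*F - 3321*t) = 45 - 6138*F - 3321*t)
m(222, y) - (7 + 289)² = (45 - 6138*222 - 3321*(-792)) - (7 + 289)² = (45 - 1362636 + 2630232) - 1*296² = 1267641 - 1*87616 = 1267641 - 87616 = 1180025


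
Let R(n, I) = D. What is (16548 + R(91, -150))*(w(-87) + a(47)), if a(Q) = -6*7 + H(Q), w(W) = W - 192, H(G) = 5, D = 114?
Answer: -5265192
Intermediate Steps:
w(W) = -192 + W
R(n, I) = 114
a(Q) = -37 (a(Q) = -6*7 + 5 = -42 + 5 = -37)
(16548 + R(91, -150))*(w(-87) + a(47)) = (16548 + 114)*((-192 - 87) - 37) = 16662*(-279 - 37) = 16662*(-316) = -5265192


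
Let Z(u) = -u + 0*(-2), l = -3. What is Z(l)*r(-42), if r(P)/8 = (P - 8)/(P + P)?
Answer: 100/7 ≈ 14.286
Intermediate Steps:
r(P) = 4*(-8 + P)/P (r(P) = 8*((P - 8)/(P + P)) = 8*((-8 + P)/((2*P))) = 8*((-8 + P)*(1/(2*P))) = 8*((-8 + P)/(2*P)) = 4*(-8 + P)/P)
Z(u) = -u (Z(u) = -u + 0 = -u)
Z(l)*r(-42) = (-1*(-3))*(4 - 32/(-42)) = 3*(4 - 32*(-1/42)) = 3*(4 + 16/21) = 3*(100/21) = 100/7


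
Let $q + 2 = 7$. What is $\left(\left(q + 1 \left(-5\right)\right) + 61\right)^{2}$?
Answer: $3721$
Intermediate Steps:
$q = 5$ ($q = -2 + 7 = 5$)
$\left(\left(q + 1 \left(-5\right)\right) + 61\right)^{2} = \left(\left(5 + 1 \left(-5\right)\right) + 61\right)^{2} = \left(\left(5 - 5\right) + 61\right)^{2} = \left(0 + 61\right)^{2} = 61^{2} = 3721$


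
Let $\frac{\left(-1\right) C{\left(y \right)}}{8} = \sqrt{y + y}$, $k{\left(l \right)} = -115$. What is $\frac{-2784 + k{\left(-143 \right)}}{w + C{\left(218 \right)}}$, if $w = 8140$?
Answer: $- \frac{5899465}{16557924} - \frac{2899 \sqrt{109}}{4139481} \approx -0.3636$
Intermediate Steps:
$C{\left(y \right)} = - 8 \sqrt{2} \sqrt{y}$ ($C{\left(y \right)} = - 8 \sqrt{y + y} = - 8 \sqrt{2 y} = - 8 \sqrt{2} \sqrt{y}$)
$\frac{-2784 + k{\left(-143 \right)}}{w + C{\left(218 \right)}} = \frac{-2784 - 115}{8140 - 8 \sqrt{2} \sqrt{218}} = - \frac{2899}{8140 - 16 \sqrt{109}}$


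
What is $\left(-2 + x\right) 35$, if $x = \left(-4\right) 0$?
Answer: $-70$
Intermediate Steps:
$x = 0$
$\left(-2 + x\right) 35 = \left(-2 + 0\right) 35 = \left(-2\right) 35 = -70$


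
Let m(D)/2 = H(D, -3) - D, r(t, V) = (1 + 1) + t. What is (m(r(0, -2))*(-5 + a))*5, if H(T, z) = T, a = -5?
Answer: 0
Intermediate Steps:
r(t, V) = 2 + t
m(D) = 0 (m(D) = 2*(D - D) = 2*0 = 0)
(m(r(0, -2))*(-5 + a))*5 = (0*(-5 - 5))*5 = (0*(-10))*5 = 0*5 = 0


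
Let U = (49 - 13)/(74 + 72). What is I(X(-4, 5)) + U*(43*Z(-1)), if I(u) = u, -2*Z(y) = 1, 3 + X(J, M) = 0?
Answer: -606/73 ≈ -8.3014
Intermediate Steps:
X(J, M) = -3 (X(J, M) = -3 + 0 = -3)
Z(y) = -1/2 (Z(y) = -1/2*1 = -1/2)
U = 18/73 (U = 36/146 = 36*(1/146) = 18/73 ≈ 0.24658)
I(X(-4, 5)) + U*(43*Z(-1)) = -3 + 18*(43*(-1/2))/73 = -3 + (18/73)*(-43/2) = -3 - 387/73 = -606/73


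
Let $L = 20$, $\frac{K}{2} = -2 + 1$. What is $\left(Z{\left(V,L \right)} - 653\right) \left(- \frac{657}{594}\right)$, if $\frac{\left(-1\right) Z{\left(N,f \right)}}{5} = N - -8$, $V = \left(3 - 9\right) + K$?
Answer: $\frac{47669}{66} \approx 722.26$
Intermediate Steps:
$K = -2$ ($K = 2 \left(-2 + 1\right) = 2 \left(-1\right) = -2$)
$V = -8$ ($V = \left(3 - 9\right) - 2 = -6 - 2 = -8$)
$Z{\left(N,f \right)} = -40 - 5 N$ ($Z{\left(N,f \right)} = - 5 \left(N - -8\right) = - 5 \left(N + 8\right) = - 5 \left(8 + N\right) = -40 - 5 N$)
$\left(Z{\left(V,L \right)} - 653\right) \left(- \frac{657}{594}\right) = \left(\left(-40 - -40\right) - 653\right) \left(- \frac{657}{594}\right) = \left(\left(-40 + 40\right) - 653\right) \left(\left(-657\right) \frac{1}{594}\right) = \left(0 - 653\right) \left(- \frac{73}{66}\right) = \left(-653\right) \left(- \frac{73}{66}\right) = \frac{47669}{66}$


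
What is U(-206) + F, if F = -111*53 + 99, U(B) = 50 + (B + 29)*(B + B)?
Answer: 67190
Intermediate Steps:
U(B) = 50 + 2*B*(29 + B) (U(B) = 50 + (29 + B)*(2*B) = 50 + 2*B*(29 + B))
F = -5784 (F = -5883 + 99 = -5784)
U(-206) + F = (50 + 2*(-206)² + 58*(-206)) - 5784 = (50 + 2*42436 - 11948) - 5784 = (50 + 84872 - 11948) - 5784 = 72974 - 5784 = 67190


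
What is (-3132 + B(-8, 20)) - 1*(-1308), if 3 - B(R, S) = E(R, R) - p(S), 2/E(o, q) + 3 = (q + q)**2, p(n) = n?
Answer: -455655/253 ≈ -1801.0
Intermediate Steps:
E(o, q) = 2/(-3 + 4*q**2) (E(o, q) = 2/(-3 + (q + q)**2) = 2/(-3 + (2*q)**2) = 2/(-3 + 4*q**2))
B(R, S) = 3 + S - 2/(-3 + 4*R**2) (B(R, S) = 3 - (2/(-3 + 4*R**2) - S) = 3 - (-S + 2/(-3 + 4*R**2)) = 3 + (S - 2/(-3 + 4*R**2)) = 3 + S - 2/(-3 + 4*R**2))
(-3132 + B(-8, 20)) - 1*(-1308) = (-3132 + (-2 + (-3 + 4*(-8)**2)*(3 + 20))/(-3 + 4*(-8)**2)) - 1*(-1308) = (-3132 + (-2 + (-3 + 4*64)*23)/(-3 + 4*64)) + 1308 = (-3132 + (-2 + (-3 + 256)*23)/(-3 + 256)) + 1308 = (-3132 + (-2 + 253*23)/253) + 1308 = (-3132 + (-2 + 5819)/253) + 1308 = (-3132 + (1/253)*5817) + 1308 = (-3132 + 5817/253) + 1308 = -786579/253 + 1308 = -455655/253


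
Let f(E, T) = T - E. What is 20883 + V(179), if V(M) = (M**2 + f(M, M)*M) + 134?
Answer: 53058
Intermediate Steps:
V(M) = 134 + M**2 (V(M) = (M**2 + (M - M)*M) + 134 = (M**2 + 0*M) + 134 = (M**2 + 0) + 134 = M**2 + 134 = 134 + M**2)
20883 + V(179) = 20883 + (134 + 179**2) = 20883 + (134 + 32041) = 20883 + 32175 = 53058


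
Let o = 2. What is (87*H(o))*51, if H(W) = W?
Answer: 8874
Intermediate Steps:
(87*H(o))*51 = (87*2)*51 = 174*51 = 8874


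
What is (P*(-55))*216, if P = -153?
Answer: 1817640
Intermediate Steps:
(P*(-55))*216 = -153*(-55)*216 = 8415*216 = 1817640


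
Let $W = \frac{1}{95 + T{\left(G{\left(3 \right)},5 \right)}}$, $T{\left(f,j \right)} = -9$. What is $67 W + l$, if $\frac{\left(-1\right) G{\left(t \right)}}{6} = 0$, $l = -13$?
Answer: $- \frac{1051}{86} \approx -12.221$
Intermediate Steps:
$G{\left(t \right)} = 0$ ($G{\left(t \right)} = \left(-6\right) 0 = 0$)
$W = \frac{1}{86}$ ($W = \frac{1}{95 - 9} = \frac{1}{86} \approx 0.011628$)
$67 W + l = 67 \cdot \frac{1}{86} - 13 = \frac{67}{86} - 13 = - \frac{1051}{86}$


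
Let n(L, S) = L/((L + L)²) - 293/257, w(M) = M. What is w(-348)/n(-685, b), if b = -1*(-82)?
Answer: 245054640/803077 ≈ 305.14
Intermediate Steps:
b = 82
n(L, S) = -293/257 + 1/(4*L) (n(L, S) = L/((2*L)²) - 293*1/257 = L/((4*L²)) - 293/257 = L*(1/(4*L²)) - 293/257 = 1/(4*L) - 293/257 = -293/257 + 1/(4*L))
w(-348)/n(-685, b) = -348*(-704180/(257 - 1172*(-685))) = -348*(-704180/(257 + 802820)) = -348/((1/1028)*(-1/685)*803077) = -348/(-803077/704180) = -348*(-704180/803077) = 245054640/803077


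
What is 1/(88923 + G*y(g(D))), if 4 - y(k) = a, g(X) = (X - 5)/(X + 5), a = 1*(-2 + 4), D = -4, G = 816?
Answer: 1/90555 ≈ 1.1043e-5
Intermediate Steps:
a = 2 (a = 1*2 = 2)
g(X) = (-5 + X)/(5 + X)
y(k) = 2 (y(k) = 4 - 1*2 = 4 - 2 = 2)
1/(88923 + G*y(g(D))) = 1/(88923 + 816*2) = 1/(88923 + 1632) = 1/90555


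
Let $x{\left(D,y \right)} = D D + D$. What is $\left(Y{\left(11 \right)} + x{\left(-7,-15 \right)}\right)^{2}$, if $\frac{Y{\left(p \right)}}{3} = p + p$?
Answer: $11664$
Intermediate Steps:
$Y{\left(p \right)} = 6 p$ ($Y{\left(p \right)} = 3 \left(p + p\right) = 3 \cdot 2 p = 6 p$)
$x{\left(D,y \right)} = D + D^{2}$ ($x{\left(D,y \right)} = D^{2} + D = D + D^{2}$)
$\left(Y{\left(11 \right)} + x{\left(-7,-15 \right)}\right)^{2} = \left(6 \cdot 11 - 7 \left(1 - 7\right)\right)^{2} = \left(66 - -42\right)^{2} = \left(66 + 42\right)^{2} = 108^{2} = 11664$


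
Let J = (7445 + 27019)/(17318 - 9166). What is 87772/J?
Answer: 22359917/1077 ≈ 20761.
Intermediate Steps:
J = 4308/1019 (J = 34464/8152 = 34464*(1/8152) = 4308/1019 ≈ 4.2277)
87772/J = 87772/(4308/1019) = 87772*(1019/4308) = 22359917/1077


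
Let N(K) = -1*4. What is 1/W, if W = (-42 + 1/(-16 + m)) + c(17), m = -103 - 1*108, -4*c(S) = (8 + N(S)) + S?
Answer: -908/42907 ≈ -0.021162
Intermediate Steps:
N(K) = -4
c(S) = -1 - S/4 (c(S) = -((8 - 4) + S)/4 = -(4 + S)/4 = -1 - S/4)
m = -211 (m = -103 - 108 = -211)
W = -42907/908 (W = (-42 + 1/(-16 - 211)) + (-1 - ¼*17) = (-42 + 1/(-227)) + (-1 - 17/4) = (-42 - 1/227) - 21/4 = -9535/227 - 21/4 = -42907/908 ≈ -47.254)
1/W = 1/(-42907/908) = -908/42907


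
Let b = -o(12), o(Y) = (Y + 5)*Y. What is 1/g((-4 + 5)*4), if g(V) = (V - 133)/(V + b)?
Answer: 200/129 ≈ 1.5504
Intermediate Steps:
o(Y) = Y*(5 + Y) (o(Y) = (5 + Y)*Y = Y*(5 + Y))
b = -204 (b = -12*(5 + 12) = -12*17 = -1*204 = -204)
g(V) = (-133 + V)/(-204 + V) (g(V) = (V - 133)/(V - 204) = (-133 + V)/(-204 + V))
1/g((-4 + 5)*4) = 1/((-133 + (-4 + 5)*4)/(-204 + (-4 + 5)*4)) = 1/((-133 + 1*4)/(-204 + 1*4)) = 1/((-133 + 4)/(-204 + 4)) = 1/(-129/(-200)) = 1/(-1/200*(-129)) = 1/(129/200) = 200/129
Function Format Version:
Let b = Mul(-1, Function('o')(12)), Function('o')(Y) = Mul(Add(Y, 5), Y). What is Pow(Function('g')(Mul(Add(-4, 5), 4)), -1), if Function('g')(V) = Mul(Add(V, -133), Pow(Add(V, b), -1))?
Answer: Rational(200, 129) ≈ 1.5504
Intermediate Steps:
Function('o')(Y) = Mul(Y, Add(5, Y)) (Function('o')(Y) = Mul(Add(5, Y), Y) = Mul(Y, Add(5, Y)))
b = -204 (b = Mul(-1, Mul(12, Add(5, 12))) = Mul(-1, Mul(12, 17)) = Mul(-1, 204) = -204)
Function('g')(V) = Mul(Pow(Add(-204, V), -1), Add(-133, V)) (Function('g')(V) = Mul(Add(V, -133), Pow(Add(V, -204), -1)) = Mul(Add(-133, V), Pow(Add(-204, V), -1)) = Mul(Pow(Add(-204, V), -1), Add(-133, V)))
Pow(Function('g')(Mul(Add(-4, 5), 4)), -1) = Pow(Mul(Pow(Add(-204, Mul(Add(-4, 5), 4)), -1), Add(-133, Mul(Add(-4, 5), 4))), -1) = Pow(Mul(Pow(Add(-204, Mul(1, 4)), -1), Add(-133, Mul(1, 4))), -1) = Pow(Mul(Pow(Add(-204, 4), -1), Add(-133, 4)), -1) = Pow(Mul(Pow(-200, -1), -129), -1) = Pow(Mul(Rational(-1, 200), -129), -1) = Pow(Rational(129, 200), -1) = Rational(200, 129)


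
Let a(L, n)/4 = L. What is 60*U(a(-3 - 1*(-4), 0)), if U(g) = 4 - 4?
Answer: 0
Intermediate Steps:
a(L, n) = 4*L
U(g) = 0
60*U(a(-3 - 1*(-4), 0)) = 60*0 = 0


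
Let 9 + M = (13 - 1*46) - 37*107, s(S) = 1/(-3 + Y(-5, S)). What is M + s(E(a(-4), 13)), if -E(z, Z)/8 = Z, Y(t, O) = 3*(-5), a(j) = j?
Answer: -72019/18 ≈ -4001.1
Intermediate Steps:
Y(t, O) = -15
E(z, Z) = -8*Z
s(S) = -1/18 (s(S) = 1/(-3 - 15) = 1/(-18) = -1/18)
M = -4001 (M = -9 + ((13 - 1*46) - 37*107) = -9 + ((13 - 46) - 3959) = -9 + (-33 - 3959) = -9 - 3992 = -4001)
M + s(E(a(-4), 13)) = -4001 - 1/18 = -72019/18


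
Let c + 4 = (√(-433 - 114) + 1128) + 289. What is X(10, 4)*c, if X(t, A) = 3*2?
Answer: 8478 + 6*I*√547 ≈ 8478.0 + 140.33*I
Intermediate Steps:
X(t, A) = 6
c = 1413 + I*√547 (c = -4 + ((√(-433 - 114) + 1128) + 289) = -4 + ((√(-547) + 1128) + 289) = -4 + ((I*√547 + 1128) + 289) = -4 + ((1128 + I*√547) + 289) = -4 + (1417 + I*√547) = 1413 + I*√547 ≈ 1413.0 + 23.388*I)
X(10, 4)*c = 6*(1413 + I*√547) = 8478 + 6*I*√547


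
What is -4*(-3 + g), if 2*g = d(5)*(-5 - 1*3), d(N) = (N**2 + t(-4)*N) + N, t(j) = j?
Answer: 172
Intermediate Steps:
d(N) = N**2 - 3*N (d(N) = (N**2 - 4*N) + N = N**2 - 3*N)
g = -40 (g = ((5*(-3 + 5))*(-5 - 1*3))/2 = ((5*2)*(-5 - 3))/2 = (10*(-8))/2 = (1/2)*(-80) = -40)
-4*(-3 + g) = -4*(-3 - 40) = -4*(-43) = 172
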